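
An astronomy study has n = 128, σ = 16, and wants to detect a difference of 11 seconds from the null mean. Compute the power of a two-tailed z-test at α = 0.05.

SE = σ/√n = 16/√128 = 1.414. Non-centrality λ = d/SE = 11/1.414 = 7.778. Power ≈ Φ(λ - z_{α/2}) = Φ(7.778 - 1.96) = Φ(5.818) = 1.0.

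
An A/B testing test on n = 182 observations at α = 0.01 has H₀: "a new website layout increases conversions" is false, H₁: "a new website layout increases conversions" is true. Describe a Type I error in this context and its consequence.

Type I error: rejecting H₀ when it is true — concluding that a new website layout increases conversions when in fact it is not. Consequence: rolling out a layout that doesn't actually help — wasted engineering effort.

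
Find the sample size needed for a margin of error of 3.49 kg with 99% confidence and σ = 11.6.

n = (z*σ/E)² = (2.576×11.6/3.49)² = 73.3 → n = 74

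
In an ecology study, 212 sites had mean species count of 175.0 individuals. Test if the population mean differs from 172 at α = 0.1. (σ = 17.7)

z = (x̄ - μ₀)/(σ/√n) = (175.0 - 172)/(17.7/√212) = 2.468. Critical value: ±1.645. Since |2.468| > 1.645, Reject H₀.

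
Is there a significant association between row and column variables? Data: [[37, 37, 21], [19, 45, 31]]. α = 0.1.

χ² = 8.489. df = 2, critical = 4.605. Reject H₀. Variables are dependent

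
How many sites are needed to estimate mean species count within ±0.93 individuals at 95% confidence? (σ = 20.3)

n = (z*σ/E)² = (1.96×20.3/0.93)² = 1830.4 → n = 1831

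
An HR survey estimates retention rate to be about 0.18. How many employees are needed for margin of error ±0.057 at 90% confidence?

n = z²p(1-p)/E² = 1.645²×0.18×0.82/0.057² = 122.9 → n = 123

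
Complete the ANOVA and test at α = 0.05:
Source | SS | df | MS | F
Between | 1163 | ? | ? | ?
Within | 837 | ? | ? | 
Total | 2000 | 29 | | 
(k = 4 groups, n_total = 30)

df_between = 3, df_within = 26. MS_between = 387.67, MS_within = 32.19. F = 12.042, F_crit ≈ 2.975. Reject H₀.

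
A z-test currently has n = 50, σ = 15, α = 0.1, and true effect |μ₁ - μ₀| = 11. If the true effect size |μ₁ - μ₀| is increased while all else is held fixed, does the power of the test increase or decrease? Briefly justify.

Power increases: a larger true effect increases the non-centrality λ = |μ₁ - μ₀|/(σ/√n).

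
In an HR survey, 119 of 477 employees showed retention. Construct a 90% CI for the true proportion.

p̂ = 0.249. CI = p̂ ± z*√(p̂(1-p̂)/n) = (0.217, 0.282)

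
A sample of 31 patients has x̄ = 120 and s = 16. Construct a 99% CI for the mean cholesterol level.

CI = x̄ ± t*(s/√n) = 120 ± 2.75(16/√31) = (112.1, 127.9)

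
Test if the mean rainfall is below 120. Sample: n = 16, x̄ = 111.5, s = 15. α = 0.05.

t = (111.5 - 120)/(15/√16) = -2.267, df = 15. Critical t = -1.753. Reject H₀.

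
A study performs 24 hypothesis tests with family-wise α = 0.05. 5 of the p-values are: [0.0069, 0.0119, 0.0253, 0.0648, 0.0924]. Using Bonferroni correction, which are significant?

Bonferroni α = 0.05/24 = 0.00208. None of the given p-values are significant.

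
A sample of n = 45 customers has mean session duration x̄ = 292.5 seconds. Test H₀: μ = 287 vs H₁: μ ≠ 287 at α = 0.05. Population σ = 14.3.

z = (x̄ - μ₀)/(σ/√n) = (292.5 - 287)/(14.3/√45) = 2.58. Critical value: ±1.96. Since |2.58| > 1.96, Reject H₀.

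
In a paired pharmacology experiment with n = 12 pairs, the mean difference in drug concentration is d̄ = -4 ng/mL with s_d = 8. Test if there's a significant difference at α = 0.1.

t = d̄/(s_d/√n) = -4/(8/√12) = -1.732. df = 11, critical t = ±1.796. Fail to reject H₀.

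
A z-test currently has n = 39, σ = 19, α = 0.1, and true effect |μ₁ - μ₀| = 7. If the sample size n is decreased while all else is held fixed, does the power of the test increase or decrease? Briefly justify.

Power decreases: a smaller n inflates the standard error σ/√n, pulling the sampling distribution under H₁ back toward the critical value.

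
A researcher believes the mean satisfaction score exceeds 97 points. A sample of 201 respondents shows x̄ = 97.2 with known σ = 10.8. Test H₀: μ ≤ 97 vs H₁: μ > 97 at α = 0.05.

z = 0.263. Critical value: 1.645. Fail to reject H₀.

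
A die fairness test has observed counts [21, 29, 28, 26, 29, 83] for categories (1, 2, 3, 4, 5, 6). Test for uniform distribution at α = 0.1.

Expected = 36 each. χ² = Σ(O-E)²/E = 74.889. df = 5, critical value = 9.236. Reject H₀.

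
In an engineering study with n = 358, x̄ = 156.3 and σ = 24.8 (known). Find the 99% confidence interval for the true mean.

CI = x̄ ± z*(σ/√n) = 156.3 ± 2.576(24.8/√358) = 156.3 ± 3.38 = (152.92, 159.68)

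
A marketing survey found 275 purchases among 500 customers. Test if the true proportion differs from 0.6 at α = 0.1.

p̂ = 0.55, p₀ = 0.6. z = (p̂ - p₀)/√(p₀(1-p₀)/n) = -2.282. Critical: ±1.645. Reject H₀.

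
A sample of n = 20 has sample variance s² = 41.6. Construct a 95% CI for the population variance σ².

df = 19. χ²_{0.025} = 32.852, χ²_{0.975} = 8.907. CI for σ² = ((n-1)s²/χ²_{α/2}, (n-1)s²/χ²_{1-α/2}) = (19·41.6/32.852, 19·41.6/8.907) = (24.06, 88.74)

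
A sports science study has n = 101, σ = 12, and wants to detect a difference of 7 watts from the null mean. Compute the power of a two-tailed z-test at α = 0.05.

SE = σ/√n = 12/√101 = 1.194. Non-centrality λ = d/SE = 7/1.194 = 5.862. Power ≈ Φ(λ - z_{α/2}) = Φ(5.862 - 1.96) = Φ(3.902) = 1.0.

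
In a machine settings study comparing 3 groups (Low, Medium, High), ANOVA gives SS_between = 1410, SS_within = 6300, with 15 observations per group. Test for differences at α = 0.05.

df_between = 2, df_within = 42. F = MS_between/MS_within = 705.0/150.0 = 4.7. F_crit ≈ 3.22. Reject H₀. At least one mean differs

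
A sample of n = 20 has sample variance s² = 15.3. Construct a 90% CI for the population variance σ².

df = 19. χ²_{0.05} = 30.144, χ²_{0.95} = 10.117. CI for σ² = ((n-1)s²/χ²_{α/2}, (n-1)s²/χ²_{1-α/2}) = (19·15.3/30.144, 19·15.3/10.117) = (9.64, 28.73)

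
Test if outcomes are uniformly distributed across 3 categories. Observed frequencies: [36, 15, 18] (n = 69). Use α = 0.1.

Expected = 23 each. χ² = Σ(O-E)²/E = 11.217. df = 2, critical value = 4.605. Reject H₀.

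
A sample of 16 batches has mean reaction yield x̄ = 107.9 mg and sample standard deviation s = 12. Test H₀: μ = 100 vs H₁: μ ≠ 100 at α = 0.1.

t = (x̄ - μ₀)/(s/√n) = (107.9 - 100)/(12/√16) = 2.633. df = 15, critical t = ±1.753. Reject H₀.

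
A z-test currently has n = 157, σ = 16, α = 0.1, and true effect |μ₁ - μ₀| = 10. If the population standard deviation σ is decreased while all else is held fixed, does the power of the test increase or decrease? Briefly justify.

Power increases: a smaller σ shrinks the standard error σ/√n, moving the sampling distribution under H₁ further from the critical value.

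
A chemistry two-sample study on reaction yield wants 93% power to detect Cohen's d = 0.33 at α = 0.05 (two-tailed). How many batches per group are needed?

z_{α/2} = 1.96, z_β = Φ⁻¹(0.93) = 1.476. For small effect (d = 0.33): n per group = 2(z_{α/2} + z_β)²/d² = 2(1.96 + 1.476)²/0.33² = 216.8 → 217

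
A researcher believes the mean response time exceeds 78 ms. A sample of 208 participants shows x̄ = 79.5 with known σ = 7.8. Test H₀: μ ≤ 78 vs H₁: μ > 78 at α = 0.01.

z = 2.774. Critical value: 2.33. Reject H₀.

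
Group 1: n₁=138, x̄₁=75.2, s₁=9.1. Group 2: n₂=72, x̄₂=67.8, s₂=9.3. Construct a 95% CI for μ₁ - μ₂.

Difference = 7.4. SE = √(9.1²/138 + 9.3²/72) = 1.342. CI = (4.77, 10.03)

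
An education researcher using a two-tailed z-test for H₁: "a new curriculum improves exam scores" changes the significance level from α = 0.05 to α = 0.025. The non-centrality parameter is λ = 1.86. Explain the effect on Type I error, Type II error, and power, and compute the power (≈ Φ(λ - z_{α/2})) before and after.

Decreasing α from 0.05 to 0.025:
• Type I error rate decreases (α is the Type I rate by definition).
• Critical value moves from z_{α/2} = 1.96 to 2.241, so power = Φ(λ - z_{α/2}) goes from Φ(1.86 - 1.96) = 0.46 to Φ(1.86 - 2.241) = 0.352.
• Type II error rate β = 1 - power therefore increases (0.54 → 0.648).
Appropriate when false positives are costly — here, adopting a curriculum that gives no real benefit — disruption for nothing.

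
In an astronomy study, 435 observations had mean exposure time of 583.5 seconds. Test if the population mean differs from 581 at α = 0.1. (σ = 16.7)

z = (x̄ - μ₀)/(σ/√n) = (583.5 - 581)/(16.7/√435) = 3.122. Critical value: ±1.645. Since |3.122| > 1.645, Reject H₀.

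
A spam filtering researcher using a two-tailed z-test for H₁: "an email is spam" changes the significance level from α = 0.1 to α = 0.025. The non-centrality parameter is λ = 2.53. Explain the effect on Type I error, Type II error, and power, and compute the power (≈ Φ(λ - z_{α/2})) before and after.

Decreasing α from 0.1 to 0.025:
• Type I error rate decreases (α is the Type I rate by definition).
• Critical value moves from z_{α/2} = 1.645 to 2.241, so power = Φ(λ - z_{α/2}) goes from Φ(2.53 - 1.645) = 0.812 to Φ(2.53 - 2.241) = 0.614.
• Type II error rate β = 1 - power therefore increases (0.188 → 0.386).
Appropriate when false positives are costly — here, a legitimate email is sent to the spam folder and the user misses it.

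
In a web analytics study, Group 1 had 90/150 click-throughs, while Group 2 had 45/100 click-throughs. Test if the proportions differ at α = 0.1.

p̂₁ = 0.6, p̂₂ = 0.45, pooled p̂ = 0.54. z = 2.331. Critical: ±1.645. Reject H₀.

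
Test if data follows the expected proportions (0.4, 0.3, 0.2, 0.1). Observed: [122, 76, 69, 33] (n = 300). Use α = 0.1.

Expected: [120.0, 90.0, 60.0, 30.0]. χ² = 3.861. df = 3, critical = 6.251. Fail to reject H₀.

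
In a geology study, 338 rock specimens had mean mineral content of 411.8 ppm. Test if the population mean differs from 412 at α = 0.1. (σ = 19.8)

z = (x̄ - μ₀)/(σ/√n) = (411.8 - 412)/(19.8/√338) = -0.186. Critical value: ±1.645. Since |-0.186| ≤ 1.645, Fail to reject H₀.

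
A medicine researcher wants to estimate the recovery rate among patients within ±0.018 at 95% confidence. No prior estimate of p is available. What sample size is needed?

Conservative approach: use p = 0.5 (maximizes p(1-p) = 0.25). n = z²(0.25)/E² = 1.96²×0.25/0.018² = 2964.2 → n = 2965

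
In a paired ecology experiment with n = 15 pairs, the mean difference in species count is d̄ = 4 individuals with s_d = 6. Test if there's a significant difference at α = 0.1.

t = d̄/(s_d/√n) = 4/(6/√15) = 2.582. df = 14, critical t = ±1.761. Reject H₀.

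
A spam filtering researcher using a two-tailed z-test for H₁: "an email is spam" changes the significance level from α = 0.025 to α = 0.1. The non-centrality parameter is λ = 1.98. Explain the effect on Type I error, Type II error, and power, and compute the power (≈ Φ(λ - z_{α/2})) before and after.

Increasing α from 0.025 to 0.1:
• Type I error rate increases (α is the Type I rate by definition).
• Critical value moves from z_{α/2} = 2.241 to 1.645, so power = Φ(λ - z_{α/2}) goes from Φ(1.98 - 2.241) = 0.397 to Φ(1.98 - 1.645) = 0.631.
• Type II error rate β = 1 - power therefore decreases (0.603 → 0.369).
Appropriate when false negatives are costly — here, a spam email lands in the inbox.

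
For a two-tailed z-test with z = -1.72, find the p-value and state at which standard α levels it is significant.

p = 2·P(Z > |-1.72|) = 2·(1 - Φ(1.72)) ≈ 0.0854. Significant at α = 0.1.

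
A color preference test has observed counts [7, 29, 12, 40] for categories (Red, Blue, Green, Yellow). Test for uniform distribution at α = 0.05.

Expected = 22 each. χ² = Σ(O-E)²/E = 31.727. df = 3, critical value = 7.815. Reject H₀.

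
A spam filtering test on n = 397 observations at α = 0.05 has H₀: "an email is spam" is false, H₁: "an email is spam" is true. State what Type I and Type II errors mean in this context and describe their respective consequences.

Type I (false positive): concluding that an email is spam when it is not — a legitimate email is sent to the spam folder and the user misses it. Type II (false negative): failing to conclude that an email is spam when it is — a spam email lands in the inbox. Which is costlier depends on domain priorities and is a judgement call rather than a statistical fact.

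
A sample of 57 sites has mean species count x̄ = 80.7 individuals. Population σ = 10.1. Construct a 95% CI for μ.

CI = x̄ ± z*(σ/√n) = 80.7 ± 1.96(10.1/√57) = 80.7 ± 2.62 = (78.08, 83.32)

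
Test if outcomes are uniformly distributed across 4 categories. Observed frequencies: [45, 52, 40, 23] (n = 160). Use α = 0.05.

Expected = 40 each. χ² = Σ(O-E)²/E = 11.45. df = 3, critical value = 7.815. Reject H₀.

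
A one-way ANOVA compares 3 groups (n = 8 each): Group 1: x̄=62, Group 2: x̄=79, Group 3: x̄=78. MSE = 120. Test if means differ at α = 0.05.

Grand mean = 73.0. SS_between = 1456.0, MS_between = 728.0. F = 6.067, F_crit ≈ 3.467. Reject H₀.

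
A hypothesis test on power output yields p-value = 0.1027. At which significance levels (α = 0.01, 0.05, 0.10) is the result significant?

p = 0.1027. Not significant at any of the given levels.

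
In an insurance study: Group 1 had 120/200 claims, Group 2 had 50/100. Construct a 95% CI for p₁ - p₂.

p̂₁ = 0.6, p̂₂ = 0.5. Difference = 0.1. CI = (-0.019, 0.219)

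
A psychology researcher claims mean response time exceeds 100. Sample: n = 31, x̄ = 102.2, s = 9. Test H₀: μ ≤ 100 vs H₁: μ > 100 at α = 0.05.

t = (102.2 - 100)/(9/√31) = 1.361, df = 30. Critical t = 1.697. Fail to reject H₀.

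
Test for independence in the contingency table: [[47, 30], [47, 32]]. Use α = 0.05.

χ² = 0.039. df = 1, critical = 3.841. Fail to reject H₀. No evidence of dependence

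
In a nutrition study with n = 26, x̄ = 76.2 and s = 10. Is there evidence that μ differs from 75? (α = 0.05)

t = (x̄ - μ₀)/(s/√n) = (76.2 - 75)/(10/√26) = 0.612. df = 25, critical t = ±2.06. Fail to reject H₀.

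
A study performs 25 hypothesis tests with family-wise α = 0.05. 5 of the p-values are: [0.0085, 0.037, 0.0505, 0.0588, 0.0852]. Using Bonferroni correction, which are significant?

Bonferroni α = 0.05/25 = 0.002. None of the given p-values are significant.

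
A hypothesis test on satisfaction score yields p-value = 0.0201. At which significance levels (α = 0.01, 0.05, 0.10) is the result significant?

p = 0.0201. Significant at: α = 0.05, 0.1.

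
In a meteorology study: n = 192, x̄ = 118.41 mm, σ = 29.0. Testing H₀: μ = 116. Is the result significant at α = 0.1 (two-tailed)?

z = (118.41 - 116)/(29.0/√192) = 1.152. Since |z| ≤ 1.645, not significant at α = 0.1.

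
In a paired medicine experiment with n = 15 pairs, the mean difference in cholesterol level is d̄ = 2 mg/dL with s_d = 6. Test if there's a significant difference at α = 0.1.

t = d̄/(s_d/√n) = 2/(6/√15) = 1.291. df = 14, critical t = ±1.761. Fail to reject H₀.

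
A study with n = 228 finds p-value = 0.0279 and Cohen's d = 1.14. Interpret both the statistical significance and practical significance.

Statistically significant (p = 0.0279 < 0.05). Cohen's d = 1.14 indicates a large effect size. Both statistical and practical significance should be considered.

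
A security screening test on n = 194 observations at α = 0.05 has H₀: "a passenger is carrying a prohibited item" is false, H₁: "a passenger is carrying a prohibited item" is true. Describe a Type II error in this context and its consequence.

Type II error: failing to reject H₀ when it is false — concluding that a passenger is carrying a prohibited item is not supported when in fact it is. Consequence: letting a prohibited item through — security breach.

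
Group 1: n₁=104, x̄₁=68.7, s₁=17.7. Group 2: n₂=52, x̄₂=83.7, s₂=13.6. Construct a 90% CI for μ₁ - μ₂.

Difference = -15.0. SE = √(17.7²/104 + 13.6²/52) = 2.563. CI = (-19.22, -10.78)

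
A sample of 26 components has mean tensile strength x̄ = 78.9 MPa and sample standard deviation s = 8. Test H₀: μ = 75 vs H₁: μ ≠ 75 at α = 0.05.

t = (x̄ - μ₀)/(s/√n) = (78.9 - 75)/(8/√26) = 2.486. df = 25, critical t = ±2.06. Reject H₀.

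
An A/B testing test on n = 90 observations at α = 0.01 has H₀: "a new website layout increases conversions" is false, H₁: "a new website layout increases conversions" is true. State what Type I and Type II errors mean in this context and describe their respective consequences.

Type I (false positive): concluding that a new website layout increases conversions when it is not — rolling out a layout that doesn't actually help — wasted engineering effort. Type II (false negative): failing to conclude that a new website layout increases conversions when it is — discarding a layout that would have improved conversions — lost revenue. Which is costlier depends on domain priorities and is a judgement call rather than a statistical fact.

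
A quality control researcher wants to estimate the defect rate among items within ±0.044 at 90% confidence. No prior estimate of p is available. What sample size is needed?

Conservative approach: use p = 0.5 (maximizes p(1-p) = 0.25). n = z²(0.25)/E² = 1.645²×0.25/0.044² = 349.4 → n = 350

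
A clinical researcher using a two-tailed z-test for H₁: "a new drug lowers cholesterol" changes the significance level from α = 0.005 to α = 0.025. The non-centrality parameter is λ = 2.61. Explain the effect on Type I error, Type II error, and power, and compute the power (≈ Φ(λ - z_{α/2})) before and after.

Increasing α from 0.005 to 0.025:
• Type I error rate increases (α is the Type I rate by definition).
• Critical value moves from z_{α/2} = 2.807 to 2.241, so power = Φ(λ - z_{α/2}) goes from Φ(2.61 - 2.807) = 0.422 to Φ(2.61 - 2.241) = 0.644.
• Type II error rate β = 1 - power therefore decreases (0.578 → 0.356).
Appropriate when false negatives are costly — here, shelving an effective drug — patients miss out on a treatment that would have helped.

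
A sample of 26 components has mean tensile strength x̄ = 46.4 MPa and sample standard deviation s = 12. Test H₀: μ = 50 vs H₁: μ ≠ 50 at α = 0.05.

t = (x̄ - μ₀)/(s/√n) = (46.4 - 50)/(12/√26) = -1.53. df = 25, critical t = ±2.06. Fail to reject H₀.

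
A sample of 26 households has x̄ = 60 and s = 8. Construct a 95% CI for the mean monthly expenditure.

CI = x̄ ± t*(s/√n) = 60 ± 2.06(8/√26) = (56.77, 63.23)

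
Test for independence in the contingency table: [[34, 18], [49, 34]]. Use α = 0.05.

χ² = 0.544. df = 1, critical = 3.841. Fail to reject H₀. No evidence of dependence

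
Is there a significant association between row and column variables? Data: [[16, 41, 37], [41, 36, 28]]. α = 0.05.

χ² = 11.964. df = 2, critical = 5.991. Reject H₀. Variables are dependent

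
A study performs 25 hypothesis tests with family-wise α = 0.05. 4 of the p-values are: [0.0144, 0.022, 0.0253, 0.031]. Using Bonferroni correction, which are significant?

Bonferroni α = 0.05/25 = 0.002. None of the given p-values are significant.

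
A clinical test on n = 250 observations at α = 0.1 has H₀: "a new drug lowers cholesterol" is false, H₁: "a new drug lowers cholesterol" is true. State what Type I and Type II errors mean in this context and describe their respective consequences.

Type I (false positive): concluding that a new drug lowers cholesterol when it is not — approving an ineffective drug — patients take a useless medication and may skip effective alternatives. Type II (false negative): failing to conclude that a new drug lowers cholesterol when it is — shelving an effective drug — patients miss out on a treatment that would have helped. Which is costlier depends on domain priorities and is a judgement call rather than a statistical fact.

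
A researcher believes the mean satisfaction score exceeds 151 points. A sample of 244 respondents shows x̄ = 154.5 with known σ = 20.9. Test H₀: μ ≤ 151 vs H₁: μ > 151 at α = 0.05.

z = 2.616. Critical value: 1.645. Reject H₀.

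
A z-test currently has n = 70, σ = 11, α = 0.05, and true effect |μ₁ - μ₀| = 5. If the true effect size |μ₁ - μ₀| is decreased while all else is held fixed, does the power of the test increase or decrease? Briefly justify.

Power decreases: a smaller true effect decreases the non-centrality λ = |μ₁ - μ₀|/(σ/√n).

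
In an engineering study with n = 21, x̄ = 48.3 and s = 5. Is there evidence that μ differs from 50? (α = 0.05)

t = (x̄ - μ₀)/(s/√n) = (48.3 - 50)/(5/√21) = -1.558. df = 20, critical t = ±2.086. Fail to reject H₀.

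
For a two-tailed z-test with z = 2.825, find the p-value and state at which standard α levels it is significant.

p = 2·P(Z > |2.825|) = 2·(1 - Φ(2.825)) ≈ 0.0047. Significant at α = 0.1; Significant at α = 0.05; Significant at α = 0.01.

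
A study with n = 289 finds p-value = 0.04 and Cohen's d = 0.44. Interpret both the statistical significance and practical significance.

Statistically significant (p = 0.04 < 0.05). Cohen's d = 0.44 indicates a small effect size. Both statistical and practical significance should be considered.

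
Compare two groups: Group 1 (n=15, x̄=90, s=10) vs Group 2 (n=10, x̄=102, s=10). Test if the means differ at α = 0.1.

Pooled sp = 10.0. t = -2.939, df = 23. Critical t = ±1.714. Reject H₀.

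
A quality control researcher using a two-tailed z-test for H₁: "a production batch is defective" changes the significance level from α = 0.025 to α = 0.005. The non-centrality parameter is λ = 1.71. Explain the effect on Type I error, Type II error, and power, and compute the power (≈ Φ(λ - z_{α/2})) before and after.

Decreasing α from 0.025 to 0.005:
• Type I error rate decreases (α is the Type I rate by definition).
• Critical value moves from z_{α/2} = 2.241 to 2.807, so power = Φ(λ - z_{α/2}) goes from Φ(1.71 - 2.241) = 0.298 to Φ(1.71 - 2.807) = 0.136.
• Type II error rate β = 1 - power therefore increases (0.702 → 0.864).
Appropriate when false positives are costly — here, scrapping a good batch — wasted material and cost for no reason.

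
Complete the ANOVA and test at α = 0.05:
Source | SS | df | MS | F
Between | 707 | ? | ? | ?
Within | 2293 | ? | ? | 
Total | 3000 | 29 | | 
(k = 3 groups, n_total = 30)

df_between = 2, df_within = 27. MS_between = 353.5, MS_within = 84.93. F = 4.162, F_crit ≈ 3.354. Reject H₀.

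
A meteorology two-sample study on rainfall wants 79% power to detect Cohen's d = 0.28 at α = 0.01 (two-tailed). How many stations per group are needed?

z_{α/2} = 2.576, z_β = Φ⁻¹(0.79) = 0.806. For small effect (d = 0.28): n per group = 2(z_{α/2} + z_β)²/d² = 2(2.576 + 0.806)²/0.28² = 291.8 → 292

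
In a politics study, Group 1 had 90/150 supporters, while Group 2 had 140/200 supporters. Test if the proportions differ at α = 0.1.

p̂₁ = 0.6, p̂₂ = 0.7, pooled p̂ = 0.657. z = -1.95. Critical: ±1.645. Reject H₀.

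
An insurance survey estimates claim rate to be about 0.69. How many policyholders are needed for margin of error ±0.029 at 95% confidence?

n = z²p(1-p)/E² = 1.96²×0.69×0.31/0.029² = 977.1 → n = 978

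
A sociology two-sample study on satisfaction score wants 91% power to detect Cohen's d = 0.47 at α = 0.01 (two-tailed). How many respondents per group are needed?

z_{α/2} = 2.576, z_β = Φ⁻¹(0.91) = 1.341. For small effect (d = 0.47): n per group = 2(z_{α/2} + z_β)²/d² = 2(2.576 + 1.341)²/0.47² = 138.9 → 139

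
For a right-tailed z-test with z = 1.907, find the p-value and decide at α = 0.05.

p = P(Z > 1.907) = 1 - Φ(1.907) ≈ 0.0283. Since p < 0.05, reject H₀ (significant) at α = 0.05.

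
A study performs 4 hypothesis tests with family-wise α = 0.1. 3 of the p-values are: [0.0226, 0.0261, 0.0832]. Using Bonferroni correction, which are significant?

Bonferroni α = 0.1/4 = 0.025. Significant p-values: [0.0226]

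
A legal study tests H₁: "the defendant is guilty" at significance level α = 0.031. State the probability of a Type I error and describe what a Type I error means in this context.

P(Type I error) = α = 0.031. A Type I error is rejecting H₀ when H₀ is actually true (false positive) — here, concluding that the defendant is guilty when in fact this is not the case. Consequence: convicting an innocent person.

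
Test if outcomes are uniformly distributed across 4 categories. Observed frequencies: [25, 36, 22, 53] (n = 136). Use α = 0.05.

Expected = 34 each. χ² = Σ(O-E)²/E = 17.353. df = 3, critical value = 7.815. Reject H₀.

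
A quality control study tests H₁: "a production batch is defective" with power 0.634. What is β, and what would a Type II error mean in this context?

β = 1 - power = 1 - 0.634 = 0.366. A Type II error is failing to reject H₀ when H₀ is false (false negative) — here, failing to conclude that a production batch is defective when in fact it is true. Consequence: shipping a defective batch — faulty products reach customers.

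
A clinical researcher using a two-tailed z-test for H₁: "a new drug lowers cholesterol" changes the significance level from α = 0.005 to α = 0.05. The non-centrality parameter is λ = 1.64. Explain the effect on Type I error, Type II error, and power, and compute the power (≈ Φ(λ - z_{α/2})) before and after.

Increasing α from 0.005 to 0.05:
• Type I error rate increases (α is the Type I rate by definition).
• Critical value moves from z_{α/2} = 2.807 to 1.96, so power = Φ(λ - z_{α/2}) goes from Φ(1.64 - 2.807) = 0.122 to Φ(1.64 - 1.96) = 0.374.
• Type II error rate β = 1 - power therefore decreases (0.878 → 0.626).
Appropriate when false negatives are costly — here, shelving an effective drug — patients miss out on a treatment that would have helped.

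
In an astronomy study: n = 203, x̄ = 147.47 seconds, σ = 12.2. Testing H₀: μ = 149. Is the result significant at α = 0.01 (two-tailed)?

z = (147.47 - 149)/(12.2/√203) = -1.787. Since |z| ≤ 2.576, not significant at α = 0.01.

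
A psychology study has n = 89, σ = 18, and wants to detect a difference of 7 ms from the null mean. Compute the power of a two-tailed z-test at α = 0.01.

SE = σ/√n = 18/√89 = 1.908. Non-centrality λ = d/SE = 7/1.908 = 3.669. Power ≈ Φ(λ - z_{α/2}) = Φ(3.669 - 2.576) = Φ(1.093) = 0.863.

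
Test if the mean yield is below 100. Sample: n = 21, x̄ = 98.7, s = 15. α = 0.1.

t = (98.7 - 100)/(15/√21) = -0.397, df = 20. Critical t = -1.325. Fail to reject H₀.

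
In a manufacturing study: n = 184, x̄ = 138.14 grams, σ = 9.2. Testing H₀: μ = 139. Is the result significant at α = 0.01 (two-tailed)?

z = (138.14 - 139)/(9.2/√184) = -1.268. Since |z| ≤ 2.576, not significant at α = 0.01.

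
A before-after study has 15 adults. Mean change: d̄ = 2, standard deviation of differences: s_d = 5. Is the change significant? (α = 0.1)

t = d̄/(s_d/√n) = 2/(5/√15) = 1.549. df = 14, critical t = ±1.761. Fail to reject H₀.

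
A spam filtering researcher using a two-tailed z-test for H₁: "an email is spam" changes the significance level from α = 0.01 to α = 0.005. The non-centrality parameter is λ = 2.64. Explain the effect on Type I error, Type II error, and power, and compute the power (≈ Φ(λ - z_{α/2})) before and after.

Decreasing α from 0.01 to 0.005:
• Type I error rate decreases (α is the Type I rate by definition).
• Critical value moves from z_{α/2} = 2.576 to 2.807, so power = Φ(λ - z_{α/2}) goes from Φ(2.64 - 2.576) = 0.526 to Φ(2.64 - 2.807) = 0.434.
• Type II error rate β = 1 - power therefore increases (0.474 → 0.566).
Appropriate when false positives are costly — here, a legitimate email is sent to the spam folder and the user misses it.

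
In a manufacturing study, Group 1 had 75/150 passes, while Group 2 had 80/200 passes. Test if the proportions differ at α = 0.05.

p̂₁ = 0.5, p̂₂ = 0.4, pooled p̂ = 0.443. z = 1.864. Critical: ±1.96. Fail to reject H₀.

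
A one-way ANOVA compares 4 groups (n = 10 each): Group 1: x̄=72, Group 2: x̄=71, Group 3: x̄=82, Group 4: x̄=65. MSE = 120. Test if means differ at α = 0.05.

Grand mean = 72.5. SS_between = 1490.0, MS_between = 496.67. F = 4.139, F_crit ≈ 2.866. Reject H₀.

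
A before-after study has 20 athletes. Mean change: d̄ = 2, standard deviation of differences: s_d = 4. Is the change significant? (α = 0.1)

t = d̄/(s_d/√n) = 2/(4/√20) = 2.236. df = 19, critical t = ±1.729. Reject H₀.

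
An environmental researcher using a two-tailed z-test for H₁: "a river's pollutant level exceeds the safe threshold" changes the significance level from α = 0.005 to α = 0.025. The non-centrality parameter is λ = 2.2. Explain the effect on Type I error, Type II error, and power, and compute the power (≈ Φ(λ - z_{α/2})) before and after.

Increasing α from 0.005 to 0.025:
• Type I error rate increases (α is the Type I rate by definition).
• Critical value moves from z_{α/2} = 2.807 to 2.241, so power = Φ(λ - z_{α/2}) goes from Φ(2.2 - 2.807) = 0.272 to Φ(2.2 - 2.241) = 0.484.
• Type II error rate β = 1 - power therefore decreases (0.728 → 0.516).
Appropriate when false negatives are costly — here, allowing unsafe pollution to continue.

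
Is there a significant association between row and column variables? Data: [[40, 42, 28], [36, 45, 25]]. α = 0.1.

χ² = 0.41. df = 2, critical = 4.605. Fail to reject H₀. No evidence of dependence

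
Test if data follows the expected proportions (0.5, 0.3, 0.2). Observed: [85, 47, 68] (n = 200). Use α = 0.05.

Expected: [100.0, 60.0, 40.0]. χ² = 24.667. df = 2, critical = 5.991. Reject H₀.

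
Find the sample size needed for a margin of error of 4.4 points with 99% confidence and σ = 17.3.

n = (z*σ/E)² = (2.576×17.3/4.4)² = 102.6 → n = 103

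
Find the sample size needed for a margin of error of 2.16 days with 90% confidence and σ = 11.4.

n = (z*σ/E)² = (1.645×11.4/2.16)² = 75.4 → n = 76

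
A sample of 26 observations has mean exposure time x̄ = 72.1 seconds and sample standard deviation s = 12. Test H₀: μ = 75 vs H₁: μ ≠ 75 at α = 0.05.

t = (x̄ - μ₀)/(s/√n) = (72.1 - 75)/(12/√26) = -1.232. df = 25, critical t = ±2.06. Fail to reject H₀.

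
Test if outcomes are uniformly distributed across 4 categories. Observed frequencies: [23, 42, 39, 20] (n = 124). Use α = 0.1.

Expected = 31 each. χ² = Σ(O-E)²/E = 11.935. df = 3, critical value = 6.251. Reject H₀.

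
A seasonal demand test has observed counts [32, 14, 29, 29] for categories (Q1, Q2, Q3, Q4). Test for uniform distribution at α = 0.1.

Expected = 26 each. χ² = Σ(O-E)²/E = 7.615. df = 3, critical value = 6.251. Reject H₀.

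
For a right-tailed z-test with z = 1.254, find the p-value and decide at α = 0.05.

p = P(Z > 1.254) = 1 - Φ(1.254) ≈ 0.1049. Since p ≥ 0.05, fail to reject H₀ (not significant) at α = 0.05.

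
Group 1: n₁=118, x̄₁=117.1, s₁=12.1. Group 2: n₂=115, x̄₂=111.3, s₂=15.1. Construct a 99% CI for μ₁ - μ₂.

Difference = 5.8. SE = √(12.1²/118 + 15.1²/115) = 1.795. CI = (1.18, 10.42)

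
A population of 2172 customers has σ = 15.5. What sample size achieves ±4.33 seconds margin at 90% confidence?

Without FPC: n₀ = (1.645×15.5/4.33)² = 34.675. With FPC: n = n₀N/(n₀+N-1) = 34.1 → n = 35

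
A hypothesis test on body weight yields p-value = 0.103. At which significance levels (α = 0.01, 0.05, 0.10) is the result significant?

p = 0.103. Not significant at any of the given levels.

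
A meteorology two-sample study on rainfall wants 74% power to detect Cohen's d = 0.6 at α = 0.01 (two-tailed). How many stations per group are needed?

z_{α/2} = 2.576, z_β = Φ⁻¹(0.74) = 0.643. For medium effect (d = 0.6): n per group = 2(z_{α/2} + z_β)²/d² = 2(2.576 + 0.643)²/0.6² = 57.6 → 58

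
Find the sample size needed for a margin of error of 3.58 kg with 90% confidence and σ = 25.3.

n = (z*σ/E)² = (1.645×25.3/3.58)² = 135.1 → n = 136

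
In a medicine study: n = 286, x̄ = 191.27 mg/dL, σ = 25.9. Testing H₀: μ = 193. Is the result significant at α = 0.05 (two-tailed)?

z = (191.27 - 193)/(25.9/√286) = -1.13. Since |z| ≤ 1.96, not significant at α = 0.05.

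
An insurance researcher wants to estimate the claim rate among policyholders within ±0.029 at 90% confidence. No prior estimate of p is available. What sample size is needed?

Conservative approach: use p = 0.5 (maximizes p(1-p) = 0.25). n = z²(0.25)/E² = 1.645²×0.25/0.029² = 804.4 → n = 805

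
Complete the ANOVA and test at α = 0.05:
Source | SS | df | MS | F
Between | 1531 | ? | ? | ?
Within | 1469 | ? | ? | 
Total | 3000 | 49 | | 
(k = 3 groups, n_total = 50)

df_between = 2, df_within = 47. MS_between = 765.5, MS_within = 31.26. F = 24.492, F_crit ≈ 3.195. Reject H₀.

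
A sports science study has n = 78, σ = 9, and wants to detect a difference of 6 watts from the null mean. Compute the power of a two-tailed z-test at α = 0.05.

SE = σ/√n = 9/√78 = 1.019. Non-centrality λ = d/SE = 6/1.019 = 5.888. Power ≈ Φ(λ - z_{α/2}) = Φ(5.888 - 1.96) = Φ(3.928) = 1.0.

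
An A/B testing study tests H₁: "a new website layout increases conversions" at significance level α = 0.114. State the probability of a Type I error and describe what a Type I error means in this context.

P(Type I error) = α = 0.114. A Type I error is rejecting H₀ when H₀ is actually true (false positive) — here, concluding that a new website layout increases conversions when in fact this is not the case. Consequence: rolling out a layout that doesn't actually help — wasted engineering effort.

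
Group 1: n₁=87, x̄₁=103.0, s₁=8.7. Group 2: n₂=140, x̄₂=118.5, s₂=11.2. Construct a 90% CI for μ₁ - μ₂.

Difference = -15.5. SE = √(8.7²/87 + 11.2²/140) = 1.329. CI = (-17.69, -13.31)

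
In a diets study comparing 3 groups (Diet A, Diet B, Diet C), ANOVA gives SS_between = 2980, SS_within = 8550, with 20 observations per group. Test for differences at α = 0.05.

df_between = 2, df_within = 57. F = MS_between/MS_within = 1490.0/150.0 = 9.933. F_crit ≈ 3.159. Reject H₀. At least one mean differs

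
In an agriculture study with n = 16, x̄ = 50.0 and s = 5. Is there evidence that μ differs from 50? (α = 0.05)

t = (x̄ - μ₀)/(s/√n) = (50.0 - 50)/(5/√16) = 0.0. df = 15, critical t = ±2.131. Fail to reject H₀.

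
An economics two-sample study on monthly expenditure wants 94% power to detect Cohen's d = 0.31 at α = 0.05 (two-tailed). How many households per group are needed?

z_{α/2} = 1.96, z_β = Φ⁻¹(0.94) = 1.555. For small effect (d = 0.31): n per group = 2(z_{α/2} + z_β)²/d² = 2(1.96 + 1.555)²/0.31² = 257.1 → 258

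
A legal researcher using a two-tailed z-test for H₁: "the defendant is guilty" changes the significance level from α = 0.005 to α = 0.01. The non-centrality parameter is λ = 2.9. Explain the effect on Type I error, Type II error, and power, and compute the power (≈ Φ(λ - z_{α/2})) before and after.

Increasing α from 0.005 to 0.01:
• Type I error rate increases (α is the Type I rate by definition).
• Critical value moves from z_{α/2} = 2.807 to 2.576, so power = Φ(λ - z_{α/2}) goes from Φ(2.9 - 2.807) = 0.537 to Φ(2.9 - 2.576) = 0.627.
• Type II error rate β = 1 - power therefore decreases (0.463 → 0.373).
Appropriate when false negatives are costly — here, acquitting a guilty person.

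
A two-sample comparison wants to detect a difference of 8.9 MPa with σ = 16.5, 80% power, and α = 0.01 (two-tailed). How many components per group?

n per group = 2(z_α/2 + z_β)²σ²/d² = 2×(2.576 + 0.84)²×16.5²/8.9² = 80.2 → n = 81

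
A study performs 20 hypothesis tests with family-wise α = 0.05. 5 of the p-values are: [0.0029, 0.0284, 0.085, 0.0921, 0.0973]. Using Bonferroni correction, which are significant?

Bonferroni α = 0.05/20 = 0.0025. None of the given p-values are significant.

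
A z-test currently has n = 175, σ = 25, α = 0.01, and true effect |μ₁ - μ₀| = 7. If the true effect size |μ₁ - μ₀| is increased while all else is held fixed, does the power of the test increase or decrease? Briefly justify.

Power increases: a larger true effect increases the non-centrality λ = |μ₁ - μ₀|/(σ/√n).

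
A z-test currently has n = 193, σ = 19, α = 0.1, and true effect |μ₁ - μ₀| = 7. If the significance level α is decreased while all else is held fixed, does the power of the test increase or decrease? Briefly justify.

Power decreases: a smaller α raises the critical value, so less of the H₁ sampling distribution falls in the rejection region.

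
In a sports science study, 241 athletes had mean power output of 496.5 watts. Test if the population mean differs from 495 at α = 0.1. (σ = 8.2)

z = (x̄ - μ₀)/(σ/√n) = (496.5 - 495)/(8.2/√241) = 2.84. Critical value: ±1.645. Since |2.84| > 1.645, Reject H₀.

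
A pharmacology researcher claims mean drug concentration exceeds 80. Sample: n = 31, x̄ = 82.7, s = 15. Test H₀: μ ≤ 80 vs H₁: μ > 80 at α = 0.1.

t = (82.7 - 80)/(15/√31) = 1.002, df = 30. Critical t = 1.31. Fail to reject H₀.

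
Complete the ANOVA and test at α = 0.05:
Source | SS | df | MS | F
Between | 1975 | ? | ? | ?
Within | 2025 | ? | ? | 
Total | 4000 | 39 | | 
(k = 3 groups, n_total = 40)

df_between = 2, df_within = 37. MS_between = 987.5, MS_within = 54.73. F = 18.043, F_crit ≈ 3.252. Reject H₀.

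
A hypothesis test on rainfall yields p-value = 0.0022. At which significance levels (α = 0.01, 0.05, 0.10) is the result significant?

p = 0.0022. Significant at: α = 0.01, 0.05, 0.1.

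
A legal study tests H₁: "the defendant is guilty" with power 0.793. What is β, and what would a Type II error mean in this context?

β = 1 - power = 1 - 0.793 = 0.207. A Type II error is failing to reject H₀ when H₀ is false (false negative) — here, failing to conclude that the defendant is guilty when in fact it is true. Consequence: acquitting a guilty person.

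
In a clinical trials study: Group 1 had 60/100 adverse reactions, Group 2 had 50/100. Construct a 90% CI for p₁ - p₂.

p̂₁ = 0.6, p̂₂ = 0.5. Difference = 0.1. CI = (-0.015, 0.215)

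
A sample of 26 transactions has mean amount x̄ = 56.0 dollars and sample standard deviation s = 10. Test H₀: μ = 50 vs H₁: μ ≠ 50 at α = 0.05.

t = (x̄ - μ₀)/(s/√n) = (56.0 - 50)/(10/√26) = 3.059. df = 25, critical t = ±2.06. Reject H₀.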